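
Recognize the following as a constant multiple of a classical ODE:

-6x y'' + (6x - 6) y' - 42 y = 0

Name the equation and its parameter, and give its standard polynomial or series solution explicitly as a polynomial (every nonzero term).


All three coefficients share the factor -6; dividing through by -6 gives  x y'' + (1 - x) y' + 7 y = 0.
This matches the Laguerre equation x y'' + (1 - x) y' + n y = 0 with n = 7; the polynomial solution is L_7(x).
With y = sum_k a_k x^k, matching x^k gives (k+1)k a_{k+1} + (k+1) a_{k+1} - k a_k + n a_k = 0, i.e. (k+1)^2 a_{k+1} = (k - n) a_k = (k - 7) a_k. The right side vanishes at k = 7, so the series terminates at degree 7.
Standard normalization L_n(0) = 1 gives a_0 = 1. Work upward with a_{k+1} = (k - 7) a_k / (k+1)^2:
  a_1 = (0 - 7)(1) / 1^2 = -7/1 = -7
  a_2 = (1 - 7)(-7) / 2^2 = 42/4 = 21/2
  a_3 = (2 - 7)(21/2) / 3^2 = (-105/2)/9 = -35/6
  a_4 = (3 - 7)(-35/6) / 4^2 = (70/3)/16 = 35/24
  a_5 = (4 - 7)(35/24) / 5^2 = (-35/8)/25 = -7/40
  a_6 = (5 - 7)(-7/40) / 6^2 = (7/20)/36 = 7/720
  a_7 = (6 - 7)(7/720) / 7^2 = (-7/720)/49 = -1/5040
Hence L_7(x) = -x^7/5040 + 7 x^6/720 - 7 x^5/40 + 35 x^4/24 - 35 x^3/6 + 21 x^2/2 - 7 x + 1.

L_7(x); series = -x^7/5040 + 7 x^6/720 - 7 x^5/40 + 35 x^4/24 - 35 x^3/6 + 21 x^2/2 - 7 x + 1


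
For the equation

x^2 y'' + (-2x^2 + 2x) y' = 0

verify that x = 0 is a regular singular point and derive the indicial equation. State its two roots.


Divide by x^2 to reach normal form y'' + P_1(x) y' + P_2(x) y = 0 with P_1(x) = -2 + 2/x and P_2(x) = 0.
x = 0 is a singular point because the y'-coefficient -2 + 2/x has a pole at x = 0.
It is a regular singular point because x P_1(x) = p(x) = 2 - 2x and x^2 P_2(x) = q(x) = 0 are polynomials, hence analytic at x = 0.
p(0) = 2,  q(0) = 0.
Indicial equation: r(r-1) + p(0) r + q(0) = 0, i.e. r^2 + (p(0) - 1) r + q(0) = 0, i.e. r^2 + 1 r = 0.
Discriminant: (1)^2 - 4(0) = 1, so r = (-1 ± 1)/2.
Solving: r_1 = 0, r_2 = -1.

indicial: r^2 + 1 r = 0; roots r_1 = 0, r_2 = -1


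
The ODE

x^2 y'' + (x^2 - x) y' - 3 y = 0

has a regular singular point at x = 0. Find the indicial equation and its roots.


Divide by x^2 to reach normal form y'' + P_1(x) y' + P_2(x) y = 0 with P_1(x) = 1 - 1/x and P_2(x) = -3/x^2.
x = 0 is a singular point because the y'-coefficient 1 - 1/x has a pole at x = 0 and the y-coefficient -3/x^2 has a pole at x = 0.
It is a regular singular point because x P_1(x) = p(x) = x - 1 and x^2 P_2(x) = q(x) = -3 are polynomials, hence analytic at x = 0.
p(0) = -1,  q(0) = -3.
Indicial equation: r(r-1) + p(0) r + q(0) = 0, i.e. r^2 + (p(0) - 1) r + q(0) = 0, i.e. r^2 - 2 r - 3 = 0.
Discriminant: (-2)^2 - 4(-3) = 16, so r = (2 ± 4)/2.
Solving: r_1 = 3, r_2 = -1.

indicial: r^2 - 2 r - 3 = 0; roots r_1 = 3, r_2 = -1


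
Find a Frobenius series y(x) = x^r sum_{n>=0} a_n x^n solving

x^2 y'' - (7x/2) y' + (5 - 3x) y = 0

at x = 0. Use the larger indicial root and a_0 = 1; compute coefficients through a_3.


Write in Frobenius form y'' + (p(x)/x) y' + (q(x)/x^2) y = 0:
  p(x) = -7/2,  q(x) = 5 - 3x.
Indicial equation: r(r-1) + (-7/2) r + (5) = 0 -> roots r_1 = 5/2, r_2 = 2.
Take r = r_1 = 5/2. Let y(x) = x^r sum_{n>=0} a_n x^n with a_0 = 1.
Substitute y = x^r sum a_n x^n and match x^{r+n}. The recurrence is
  D(n) a_n - 3 a_{n-1} = 0,  where D(n) = (r+n)(r+n-1) + (-7/2)(r+n) + (5).
  a_n = 3 / D(n) * a_{n-1}.
Since the indicial polynomial factors as (r - r_1)(r - r_2), D(n) = (r_1 + n - r_1)(r_1 + n - r_2) = n(n + 1/2).
Evaluating step by step (a_0 = 1):
  n = 1: D(1) = 1(1 + 1/2) = 3/2; numerator = 3(1) = 3; a_1 = (3)/(3/2) = 2
  n = 2: D(2) = 2(2 + 1/2) = 5; numerator = 3(2) = 6; a_2 = (6)/(5) = 6/5
  n = 3: D(3) = 3(3 + 1/2) = 21/2; numerator = 3(6/5) = 18/5; a_3 = (18/5)/(21/2) = 12/35

r = 5/2; a_0 = 1; a_1 = 2; a_2 = 6/5; a_3 = 12/35


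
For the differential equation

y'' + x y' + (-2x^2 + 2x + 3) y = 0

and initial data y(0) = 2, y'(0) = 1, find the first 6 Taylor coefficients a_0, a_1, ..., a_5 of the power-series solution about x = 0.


Ansatz: y(x) = sum_{n>=0} a_n x^n, so y'(x) = sum_{n>=1} n a_n x^(n-1) and y''(x) = sum_{n>=2} n(n-1) a_n x^(n-2).
Substitute into P(x) y'' + Q(x) y' + R(x) y = 0 with P(x) = 1, Q(x) = x, R(x) = -2x^2 + 2x + 3, and match powers of x.
Initial conditions: a_0 = 2, a_1 = 1.
Setting the coefficient of each power of x to zero and solving order by order (substituting the coefficients already found):
  x^0: 2 a_2 + 3 a_0 = 0  ->  2 a_2 = -3 a_0 = -6  ->  a_2 = -3
  x^1: 6 a_3 + 4 a_1 + 2 a_0 = 0  ->  6 a_3 = -4 a_1 - 2 a_0 = -8  ->  a_3 = -4/3
  x^2: 12 a_4 + 5 a_2 + 2 a_1 - 2 a_0 = 0  ->  12 a_4 = -5 a_2 - 2 a_1 + 2 a_0 = 17  ->  a_4 = 17/12
  x^3: 20 a_5 + 6 a_3 + 2 a_2 - 2 a_1 = 0  ->  20 a_5 = -6 a_3 - 2 a_2 + 2 a_1 = 16  ->  a_5 = 4/5
Truncated series: y(x) = 2 + x - 3 x^2 - (4/3) x^3 + (17/12) x^4 + (4/5) x^5 + O(x^6).

a_0 = 2; a_1 = 1; a_2 = -3; a_3 = -4/3; a_4 = 17/12; a_5 = 4/5


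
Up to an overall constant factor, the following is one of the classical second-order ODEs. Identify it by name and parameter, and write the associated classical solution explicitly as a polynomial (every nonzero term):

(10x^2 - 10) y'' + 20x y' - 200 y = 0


All three coefficients share the factor -10; dividing through by -10 gives  (1 - x^2) y'' - 2x y' + 20 y = 0.
This matches the Legendre equation (1 - x^2) y'' - 2x y' + n(n+1) y = 0 (note the -2x y' term) with n(n+1) = 20, so n = 4; the polynomial solution is P_4(x).
With y = sum_k a_k x^k, matching x^k gives (k+2)(k+1) a_{k+2} = [k(k+1) - n(n+1)] a_k = (k - 4)(k + 5) a_k. The right side vanishes at k = 4, so the series with the parity of 4 terminates at degree 4.
Standard normalization (P_n(1) = 1): leading coefficient (2n)!/(2^n (n!)^2) = 40320/(16*576) = 35/8, so a_4 = 35/8. Work downward with a_k = (k+1)(k+2) a_{k+2} / ((k - 4)(k + 5)):
  a_2 = (3)(4)(35/8) / ((2 - 4)(2 + 5)) = (105/2)/(-14) = -15/4
  a_0 = (1)(2)(-15/4) / ((0 - 4)(0 + 5)) = (-15/2)/(-20) = 3/8
Hence P_4(x) = 35 x^4/8 - 15 x^2/4 + 3/8.

P_4(x); series = 35 x^4/8 - 15 x^2/4 + 3/8


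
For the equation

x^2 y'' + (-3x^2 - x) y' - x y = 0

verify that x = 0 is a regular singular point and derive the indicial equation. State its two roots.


Divide by x^2 to reach normal form y'' + P_1(x) y' + P_2(x) y = 0 with P_1(x) = -3 - 1/x and P_2(x) = -1/x.
x = 0 is a singular point because the y'-coefficient -3 - 1/x has a pole at x = 0 and the y-coefficient -1/x has a pole at x = 0.
It is a regular singular point because x P_1(x) = p(x) = -3x - 1 and x^2 P_2(x) = q(x) = -x are polynomials, hence analytic at x = 0.
p(0) = -1,  q(0) = 0.
Indicial equation: r(r-1) + p(0) r + q(0) = 0, i.e. r^2 + (p(0) - 1) r + q(0) = 0, i.e. r^2 - 2 r = 0.
Discriminant: (-2)^2 - 4(0) = 4, so r = (2 ± 2)/2.
Solving: r_1 = 2, r_2 = 0.

indicial: r^2 - 2 r = 0; roots r_1 = 2, r_2 = 0


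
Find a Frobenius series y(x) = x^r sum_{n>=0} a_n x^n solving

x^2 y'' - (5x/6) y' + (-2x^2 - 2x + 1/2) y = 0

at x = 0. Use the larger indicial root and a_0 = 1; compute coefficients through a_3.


Write in Frobenius form y'' + (p(x)/x) y' + (q(x)/x^2) y = 0:
  p(x) = -5/6,  q(x) = -2x^2 - 2x + 1/2.
Indicial equation: r(r-1) + (-5/6) r + (1/2) = 0 -> roots r_1 = 3/2, r_2 = 1/3.
Take r = r_1 = 3/2. Let y(x) = x^r sum_{n>=0} a_n x^n with a_0 = 1.
Substitute y = x^r sum a_n x^n and match x^{r+n}. The recurrence is
  D(n) a_n - 2 a_{n-1} - 2 a_{n-2} = 0,  where D(n) = (r+n)(r+n-1) + (-5/6)(r+n) + (1/2).
  a_n = [2 a_{n-1} + 2 a_{n-2}] / D(n).
Since the indicial polynomial factors as (r - r_1)(r - r_2), D(n) = (r_1 + n - r_1)(r_1 + n - r_2) = n(n + 7/6).
Evaluating step by step (a_0 = 1):
  n = 1: D(1) = 1(1 + 7/6) = 13/6; numerator = 2(1) = 2; a_1 = (2)/(13/6) = 12/13
  n = 2: D(2) = 2(2 + 7/6) = 19/3; numerator = 2(12/13) + 2(1) = 50/13; a_2 = (50/13)/(19/3) = 150/247
  n = 3: D(3) = 3(3 + 7/6) = 25/2; numerator = 2(150/247) + 2(12/13) = 756/247; a_3 = (756/247)/(25/2) = 1512/6175

r = 3/2; a_0 = 1; a_1 = 12/13; a_2 = 150/247; a_3 = 1512/6175


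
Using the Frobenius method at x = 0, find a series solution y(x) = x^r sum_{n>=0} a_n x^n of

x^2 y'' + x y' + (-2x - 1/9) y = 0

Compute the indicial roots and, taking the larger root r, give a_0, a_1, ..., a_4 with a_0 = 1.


Write in Frobenius form y'' + (p(x)/x) y' + (q(x)/x^2) y = 0:
  p(x) = 1,  q(x) = -2x - 1/9.
Indicial equation: r(r-1) + (1) r + (-1/9) = 0 -> roots r_1 = 1/3, r_2 = -1/3.
Take r = r_1 = 1/3. Let y(x) = x^r sum_{n>=0} a_n x^n with a_0 = 1.
Substitute y = x^r sum a_n x^n and match x^{r+n}. The recurrence is
  D(n) a_n - 2 a_{n-1} = 0,  where D(n) = (r+n)(r+n-1) + (1)(r+n) + (-1/9).
  a_n = 2 / D(n) * a_{n-1}.
Since the indicial polynomial factors as (r - r_1)(r - r_2), D(n) = (r_1 + n - r_1)(r_1 + n - r_2) = n(n + 2/3).
Evaluating step by step (a_0 = 1):
  n = 1: D(1) = 1(1 + 2/3) = 5/3; numerator = 2(1) = 2; a_1 = (2)/(5/3) = 6/5
  n = 2: D(2) = 2(2 + 2/3) = 16/3; numerator = 2(6/5) = 12/5; a_2 = (12/5)/(16/3) = 9/20
  n = 3: D(3) = 3(3 + 2/3) = 11; numerator = 2(9/20) = 9/10; a_3 = (9/10)/(11) = 9/110
  n = 4: D(4) = 4(4 + 2/3) = 56/3; numerator = 2(9/110) = 9/55; a_4 = (9/55)/(56/3) = 27/3080

r = 1/3; a_0 = 1; a_1 = 6/5; a_2 = 9/20; a_3 = 9/110; a_4 = 27/3080


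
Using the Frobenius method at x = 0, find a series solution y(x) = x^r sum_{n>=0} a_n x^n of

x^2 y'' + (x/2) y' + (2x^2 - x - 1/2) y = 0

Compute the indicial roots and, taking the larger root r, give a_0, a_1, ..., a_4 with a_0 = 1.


Write in Frobenius form y'' + (p(x)/x) y' + (q(x)/x^2) y = 0:
  p(x) = 1/2,  q(x) = 2x^2 - x - 1/2.
Indicial equation: r(r-1) + (1/2) r + (-1/2) = 0 -> roots r_1 = 1, r_2 = -1/2.
Take r = r_1 = 1. Let y(x) = x^r sum_{n>=0} a_n x^n with a_0 = 1.
Substitute y = x^r sum a_n x^n and match x^{r+n}. The recurrence is
  D(n) a_n - 1 a_{n-1} + 2 a_{n-2} = 0,  where D(n) = (r+n)(r+n-1) + (1/2)(r+n) + (-1/2).
  a_n = [1 a_{n-1} - 2 a_{n-2}] / D(n).
Since the indicial polynomial factors as (r - r_1)(r - r_2), D(n) = (r_1 + n - r_1)(r_1 + n - r_2) = n(n + 3/2).
Evaluating step by step (a_0 = 1):
  n = 1: D(1) = 1(1 + 3/2) = 5/2; numerator = 1(1) = 1; a_1 = (1)/(5/2) = 2/5
  n = 2: D(2) = 2(2 + 3/2) = 7; numerator = 1(2/5) - 2(1) = -8/5; a_2 = (-8/5)/(7) = -8/35
  n = 3: D(3) = 3(3 + 3/2) = 27/2; numerator = 1(-8/35) - 2(2/5) = -36/35; a_3 = (-36/35)/(27/2) = -8/105
  n = 4: D(4) = 4(4 + 3/2) = 22; numerator = 1(-8/105) - 2(-8/35) = 8/21; a_4 = (8/21)/(22) = 4/231

r = 1; a_0 = 1; a_1 = 2/5; a_2 = -8/35; a_3 = -8/105; a_4 = 4/231


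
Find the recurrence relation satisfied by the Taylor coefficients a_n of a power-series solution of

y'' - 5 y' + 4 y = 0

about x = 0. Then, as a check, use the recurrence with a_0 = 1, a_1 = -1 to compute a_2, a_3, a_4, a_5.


Substitute y = sum_n a_n x^n.
y''(x) has coefficient (n+2)(n+1) a_{n+2} at x^n;
-5 y'(x) has coefficient -5 (n+1) a_{n+1} at x^n;
4 y(x) has coefficient 4 a_n at x^n.
Matching x^n: (n+2)(n+1) a_{n+2} - 5 (n+1) a_{n+1} + 4 a_n = 0.
Thus a_{n+2} = [5 (n+1) a_{n+1} - 4 a_n] / ((n+1)(n+2)).

Check with a_0 = 1, a_1 = -1 (apply the recurrence for n = 0, 1, 2, 3): a_0 = 1, a_1 = -1, a_2 = -9/2, a_3 = -41/6, a_4 = -169/24, a_5 = -227/40.

a_(n+2) = [5 (n+1) a_(n+1) - 4 a_n] / ((n+1)(n+2)); check: a_0 = 1, a_1 = -1, a_2 = -9/2, a_3 = -41/6, a_4 = -169/24, a_5 = -227/40


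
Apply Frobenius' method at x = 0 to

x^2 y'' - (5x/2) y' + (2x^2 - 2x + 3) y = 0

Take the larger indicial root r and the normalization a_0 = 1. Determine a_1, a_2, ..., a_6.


Write in Frobenius form y'' + (p(x)/x) y' + (q(x)/x^2) y = 0:
  p(x) = -5/2,  q(x) = 2x^2 - 2x + 3.
Indicial equation: r(r-1) + (-5/2) r + (3) = 0 -> roots r_1 = 2, r_2 = 3/2.
Take r = r_1 = 2. Let y(x) = x^r sum_{n>=0} a_n x^n with a_0 = 1.
Substitute y = x^r sum a_n x^n and match x^{r+n}. The recurrence is
  D(n) a_n - 2 a_{n-1} + 2 a_{n-2} = 0,  where D(n) = (r+n)(r+n-1) + (-5/2)(r+n) + (3).
  a_n = [2 a_{n-1} - 2 a_{n-2}] / D(n).
Since the indicial polynomial factors as (r - r_1)(r - r_2), D(n) = (r_1 + n - r_1)(r_1 + n - r_2) = n(n + 1/2).
Evaluating step by step (a_0 = 1):
  n = 1: D(1) = 1(1 + 1/2) = 3/2; numerator = 2(1) = 2; a_1 = (2)/(3/2) = 4/3
  n = 2: D(2) = 2(2 + 1/2) = 5; numerator = 2(4/3) - 2(1) = 2/3; a_2 = (2/3)/(5) = 2/15
  n = 3: D(3) = 3(3 + 1/2) = 21/2; numerator = 2(2/15) - 2(4/3) = -12/5; a_3 = (-12/5)/(21/2) = -8/35
  n = 4: D(4) = 4(4 + 1/2) = 18; numerator = 2(-8/35) - 2(2/15) = -76/105; a_4 = (-76/105)/(18) = -38/945
  n = 5: D(5) = 5(5 + 1/2) = 55/2; numerator = 2(-38/945) - 2(-8/35) = 356/945; a_5 = (356/945)/(55/2) = 712/51975
  n = 6: D(6) = 6(6 + 1/2) = 39; numerator = 2(712/51975) - 2(-38/945) = 1868/17325; a_6 = (1868/17325)/(39) = 1868/675675

r = 2; a_0 = 1; a_1 = 4/3; a_2 = 2/15; a_3 = -8/35; a_4 = -38/945; a_5 = 712/51975; a_6 = 1868/675675


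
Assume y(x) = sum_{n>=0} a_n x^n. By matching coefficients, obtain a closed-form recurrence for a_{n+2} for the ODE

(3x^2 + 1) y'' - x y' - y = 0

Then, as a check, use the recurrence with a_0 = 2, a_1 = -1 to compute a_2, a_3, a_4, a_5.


Substitute y = sum_n a_n x^n.
(1 + 3 x^2) y'' contributes (n+2)(n+1) a_{n+2} + 3 n(n-1) a_n at x^n.
-x y'(x) contributes -n a_n at x^n.
-y(x) contributes -1 a_n at x^n.
Matching x^n: (n+2)(n+1) a_{n+2} + (3 n(n-1) - n - 1) a_n = 0.
Thus a_{n+2} = (-3 n(n-1) + n + 1) / ((n+1)(n+2)) * a_n.

Check with a_0 = 2, a_1 = -1 (apply the recurrence for n = 0, 1, 2, 3): a_0 = 2, a_1 = -1, a_2 = 1, a_3 = -1/3, a_4 = -1/4, a_5 = 7/30.

a_(n+2) = (-3 n(n-1) + n + 1) / ((n+1)(n+2)) * a_n; check: a_0 = 2, a_1 = -1, a_2 = 1, a_3 = -1/3, a_4 = -1/4, a_5 = 7/30


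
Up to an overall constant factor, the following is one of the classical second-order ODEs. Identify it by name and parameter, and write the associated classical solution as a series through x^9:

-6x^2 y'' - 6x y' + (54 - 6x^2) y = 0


All three coefficients share the factor -6; dividing through by -6 gives  x^2 y'' + x y' + (x^2 - 9) y = 0.
This matches the Bessel equation x^2 y'' + x y' + (x^2 - nu^2) y = 0 with nu^2 = 9, so nu = 3; the solution bounded at x = 0 is J_3(x).
Frobenius at x = 0: indicial roots ±nu; for r = nu the recurrence k(k + 2nu) c_k = -c_{k-2} gives the standard series J_nu(x) = sum_{k>=0} (-1)^k / (k! (k+nu)!) (x/2)^(2k+nu). Evaluate the first 4 terms:
  k = 0: (-1)^0 / (0! * 3! * 2^3) x^3 = 1/(1*6*8) x^3 = (1/48) x^3
  k = 1: (-1)^1 / (1! * 4! * 2^5) x^5 = -1/(1*24*32) x^5 = (-1/768) x^5
  k = 2: (-1)^2 / (2! * 5! * 2^7) x^7 = 1/(2*120*128) x^7 = (1/30720) x^7
  k = 3: (-1)^3 / (3! * 6! * 2^9) x^9 = -1/(6*720*512) x^9 = (-1/2211840) x^9
Hence J_3(x) = -x^9/2211840 + x^7/30720 - x^5/768 + x^3/48 + ....

J_3(x); series = -x^9/2211840 + x^7/30720 - x^5/768 + x^3/48


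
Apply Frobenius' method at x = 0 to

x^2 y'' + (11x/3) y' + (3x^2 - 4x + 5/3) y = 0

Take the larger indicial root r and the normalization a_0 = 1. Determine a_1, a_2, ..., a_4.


Write in Frobenius form y'' + (p(x)/x) y' + (q(x)/x^2) y = 0:
  p(x) = 11/3,  q(x) = 3x^2 - 4x + 5/3.
Indicial equation: r(r-1) + (11/3) r + (5/3) = 0 -> roots r_1 = -1, r_2 = -5/3.
Take r = r_1 = -1. Let y(x) = x^r sum_{n>=0} a_n x^n with a_0 = 1.
Substitute y = x^r sum a_n x^n and match x^{r+n}. The recurrence is
  D(n) a_n - 4 a_{n-1} + 3 a_{n-2} = 0,  where D(n) = (r+n)(r+n-1) + (11/3)(r+n) + (5/3).
  a_n = [4 a_{n-1} - 3 a_{n-2}] / D(n).
Since the indicial polynomial factors as (r - r_1)(r - r_2), D(n) = (r_1 + n - r_1)(r_1 + n - r_2) = n(n + 2/3).
Evaluating step by step (a_0 = 1):
  n = 1: D(1) = 1(1 + 2/3) = 5/3; numerator = 4(1) = 4; a_1 = (4)/(5/3) = 12/5
  n = 2: D(2) = 2(2 + 2/3) = 16/3; numerator = 4(12/5) - 3(1) = 33/5; a_2 = (33/5)/(16/3) = 99/80
  n = 3: D(3) = 3(3 + 2/3) = 11; numerator = 4(99/80) - 3(12/5) = -9/4; a_3 = (-9/4)/(11) = -9/44
  n = 4: D(4) = 4(4 + 2/3) = 56/3; numerator = 4(-9/44) - 3(99/80) = -3987/880; a_4 = (-3987/880)/(56/3) = -11961/49280

r = -1; a_0 = 1; a_1 = 12/5; a_2 = 99/80; a_3 = -9/44; a_4 = -11961/49280


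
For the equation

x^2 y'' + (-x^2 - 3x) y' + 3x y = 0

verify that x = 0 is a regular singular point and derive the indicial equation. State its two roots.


Divide by x^2 to reach normal form y'' + P_1(x) y' + P_2(x) y = 0 with P_1(x) = -1 - 3/x and P_2(x) = 3/x.
x = 0 is a singular point because the y'-coefficient -1 - 3/x has a pole at x = 0 and the y-coefficient 3/x has a pole at x = 0.
It is a regular singular point because x P_1(x) = p(x) = -x - 3 and x^2 P_2(x) = q(x) = 3x are polynomials, hence analytic at x = 0.
p(0) = -3,  q(0) = 0.
Indicial equation: r(r-1) + p(0) r + q(0) = 0, i.e. r^2 + (p(0) - 1) r + q(0) = 0, i.e. r^2 - 4 r = 0.
Discriminant: (-4)^2 - 4(0) = 16, so r = (4 ± 4)/2.
Solving: r_1 = 4, r_2 = 0.

indicial: r^2 - 4 r = 0; roots r_1 = 4, r_2 = 0


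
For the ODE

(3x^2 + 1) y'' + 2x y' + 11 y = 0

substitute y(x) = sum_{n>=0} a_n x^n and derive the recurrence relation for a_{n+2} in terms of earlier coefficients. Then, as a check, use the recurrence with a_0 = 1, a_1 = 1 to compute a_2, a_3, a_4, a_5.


Substitute y = sum_n a_n x^n.
(1 + 3 x^2) y'' contributes (n+2)(n+1) a_{n+2} + 3 n(n-1) a_n at x^n.
2 x y'(x) contributes 2 n a_n at x^n.
11 y(x) contributes 11 a_n at x^n.
Matching x^n: (n+2)(n+1) a_{n+2} + (3 n(n-1) + 2 n + 11) a_n = 0.
Thus a_{n+2} = (-3 n(n-1) - 2 n - 11) / ((n+1)(n+2)) * a_n.

Check with a_0 = 1, a_1 = 1 (apply the recurrence for n = 0, 1, 2, 3): a_0 = 1, a_1 = 1, a_2 = -11/2, a_3 = -13/6, a_4 = 77/8, a_5 = 91/24.

a_(n+2) = (-3 n(n-1) - 2 n - 11) / ((n+1)(n+2)) * a_n; check: a_0 = 1, a_1 = 1, a_2 = -11/2, a_3 = -13/6, a_4 = 77/8, a_5 = 91/24


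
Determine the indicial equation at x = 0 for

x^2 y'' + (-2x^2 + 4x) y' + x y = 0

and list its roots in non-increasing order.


Divide by x^2 to reach normal form y'' + P_1(x) y' + P_2(x) y = 0 with P_1(x) = -2 + 4/x and P_2(x) = 1/x.
x = 0 is a singular point because the y'-coefficient -2 + 4/x has a pole at x = 0 and the y-coefficient 1/x has a pole at x = 0.
It is a regular singular point because x P_1(x) = p(x) = 4 - 2x and x^2 P_2(x) = q(x) = x are polynomials, hence analytic at x = 0.
p(0) = 4,  q(0) = 0.
Indicial equation: r(r-1) + p(0) r + q(0) = 0, i.e. r^2 + (p(0) - 1) r + q(0) = 0, i.e. r^2 + 3 r = 0.
Discriminant: (3)^2 - 4(0) = 9, so r = (-3 ± 3)/2.
Solving: r_1 = 0, r_2 = -3.

indicial: r^2 + 3 r = 0; roots r_1 = 0, r_2 = -3


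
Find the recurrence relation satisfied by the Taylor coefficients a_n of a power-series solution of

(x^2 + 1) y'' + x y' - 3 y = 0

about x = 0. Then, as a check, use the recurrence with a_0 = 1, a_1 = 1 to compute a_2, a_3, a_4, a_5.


Substitute y = sum_n a_n x^n.
(1 + 1 x^2) y'' contributes (n+2)(n+1) a_{n+2} + n(n-1) a_n at x^n.
x y'(x) contributes n a_n at x^n.
-3 y(x) contributes -3 a_n at x^n.
Matching x^n: (n+2)(n+1) a_{n+2} + (n(n-1) + n - 3) a_n = 0.
Thus a_{n+2} = (-n(n-1) - n + 3) / ((n+1)(n+2)) * a_n.

Check with a_0 = 1, a_1 = 1 (apply the recurrence for n = 0, 1, 2, 3): a_0 = 1, a_1 = 1, a_2 = 3/2, a_3 = 1/3, a_4 = -1/8, a_5 = -1/10.

a_(n+2) = (-n(n-1) - n + 3) / ((n+1)(n+2)) * a_n; check: a_0 = 1, a_1 = 1, a_2 = 3/2, a_3 = 1/3, a_4 = -1/8, a_5 = -1/10


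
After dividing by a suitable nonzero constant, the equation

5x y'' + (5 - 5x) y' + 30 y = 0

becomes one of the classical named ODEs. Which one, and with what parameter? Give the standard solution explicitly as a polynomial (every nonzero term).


All three coefficients share the factor 5; dividing through by 5 gives  x y'' + (1 - x) y' + 6 y = 0.
This matches the Laguerre equation x y'' + (1 - x) y' + n y = 0 with n = 6; the polynomial solution is L_6(x).
With y = sum_k a_k x^k, matching x^k gives (k+1)k a_{k+1} + (k+1) a_{k+1} - k a_k + n a_k = 0, i.e. (k+1)^2 a_{k+1} = (k - n) a_k = (k - 6) a_k. The right side vanishes at k = 6, so the series terminates at degree 6.
Standard normalization L_n(0) = 1 gives a_0 = 1. Work upward with a_{k+1} = (k - 6) a_k / (k+1)^2:
  a_1 = (0 - 6)(1) / 1^2 = -6/1 = -6
  a_2 = (1 - 6)(-6) / 2^2 = 30/4 = 15/2
  a_3 = (2 - 6)(15/2) / 3^2 = -30/9 = -10/3
  a_4 = (3 - 6)(-10/3) / 4^2 = 10/16 = 5/8
  a_5 = (4 - 6)(5/8) / 5^2 = (-5/4)/25 = -1/20
  a_6 = (5 - 6)(-1/20) / 6^2 = (1/20)/36 = 1/720
Hence L_6(x) = x^6/720 - x^5/20 + 5 x^4/8 - 10 x^3/3 + 15 x^2/2 - 6 x + 1.

L_6(x); series = x^6/720 - x^5/20 + 5 x^4/8 - 10 x^3/3 + 15 x^2/2 - 6 x + 1


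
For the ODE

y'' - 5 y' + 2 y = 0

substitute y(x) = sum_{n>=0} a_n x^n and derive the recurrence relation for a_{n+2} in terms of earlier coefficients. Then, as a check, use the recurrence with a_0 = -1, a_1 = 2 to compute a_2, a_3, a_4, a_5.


Substitute y = sum_n a_n x^n.
y''(x) has coefficient (n+2)(n+1) a_{n+2} at x^n;
-5 y'(x) has coefficient -5 (n+1) a_{n+1} at x^n;
2 y(x) has coefficient 2 a_n at x^n.
Matching x^n: (n+2)(n+1) a_{n+2} - 5 (n+1) a_{n+1} + 2 a_n = 0.
Thus a_{n+2} = [5 (n+1) a_{n+1} - 2 a_n] / ((n+1)(n+2)).

Check with a_0 = -1, a_1 = 2 (apply the recurrence for n = 0, 1, 2, 3): a_0 = -1, a_1 = 2, a_2 = 6, a_3 = 28/3, a_4 = 32/3, a_5 = 146/15.

a_(n+2) = [5 (n+1) a_(n+1) - 2 a_n] / ((n+1)(n+2)); check: a_0 = -1, a_1 = 2, a_2 = 6, a_3 = 28/3, a_4 = 32/3, a_5 = 146/15


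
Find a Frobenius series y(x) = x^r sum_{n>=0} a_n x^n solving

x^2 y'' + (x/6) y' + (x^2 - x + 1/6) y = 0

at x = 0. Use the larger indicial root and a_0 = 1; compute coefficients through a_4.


Write in Frobenius form y'' + (p(x)/x) y' + (q(x)/x^2) y = 0:
  p(x) = 1/6,  q(x) = x^2 - x + 1/6.
Indicial equation: r(r-1) + (1/6) r + (1/6) = 0 -> roots r_1 = 1/2, r_2 = 1/3.
Take r = r_1 = 1/2. Let y(x) = x^r sum_{n>=0} a_n x^n with a_0 = 1.
Substitute y = x^r sum a_n x^n and match x^{r+n}. The recurrence is
  D(n) a_n - 1 a_{n-1} + 1 a_{n-2} = 0,  where D(n) = (r+n)(r+n-1) + (1/6)(r+n) + (1/6).
  a_n = [1 a_{n-1} - 1 a_{n-2}] / D(n).
Since the indicial polynomial factors as (r - r_1)(r - r_2), D(n) = (r_1 + n - r_1)(r_1 + n - r_2) = n(n + 1/6).
Evaluating step by step (a_0 = 1):
  n = 1: D(1) = 1(1 + 1/6) = 7/6; numerator = 1(1) = 1; a_1 = (1)/(7/6) = 6/7
  n = 2: D(2) = 2(2 + 1/6) = 13/3; numerator = 1(6/7) - 1(1) = -1/7; a_2 = (-1/7)/(13/3) = -3/91
  n = 3: D(3) = 3(3 + 1/6) = 19/2; numerator = 1(-3/91) - 1(6/7) = -81/91; a_3 = (-81/91)/(19/2) = -162/1729
  n = 4: D(4) = 4(4 + 1/6) = 50/3; numerator = 1(-162/1729) - 1(-3/91) = -15/247; a_4 = (-15/247)/(50/3) = -9/2470

r = 1/2; a_0 = 1; a_1 = 6/7; a_2 = -3/91; a_3 = -162/1729; a_4 = -9/2470


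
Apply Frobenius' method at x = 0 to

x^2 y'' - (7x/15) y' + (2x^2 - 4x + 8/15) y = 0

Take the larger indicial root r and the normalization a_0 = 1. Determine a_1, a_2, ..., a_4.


Write in Frobenius form y'' + (p(x)/x) y' + (q(x)/x^2) y = 0:
  p(x) = -7/15,  q(x) = 2x^2 - 4x + 8/15.
Indicial equation: r(r-1) + (-7/15) r + (8/15) = 0 -> roots r_1 = 4/5, r_2 = 2/3.
Take r = r_1 = 4/5. Let y(x) = x^r sum_{n>=0} a_n x^n with a_0 = 1.
Substitute y = x^r sum a_n x^n and match x^{r+n}. The recurrence is
  D(n) a_n - 4 a_{n-1} + 2 a_{n-2} = 0,  where D(n) = (r+n)(r+n-1) + (-7/15)(r+n) + (8/15).
  a_n = [4 a_{n-1} - 2 a_{n-2}] / D(n).
Since the indicial polynomial factors as (r - r_1)(r - r_2), D(n) = (r_1 + n - r_1)(r_1 + n - r_2) = n(n + 2/15).
Evaluating step by step (a_0 = 1):
  n = 1: D(1) = 1(1 + 2/15) = 17/15; numerator = 4(1) = 4; a_1 = (4)/(17/15) = 60/17
  n = 2: D(2) = 2(2 + 2/15) = 64/15; numerator = 4(60/17) - 2(1) = 206/17; a_2 = (206/17)/(64/15) = 1545/544
  n = 3: D(3) = 3(3 + 2/15) = 47/5; numerator = 4(1545/544) - 2(60/17) = 585/136; a_3 = (585/136)/(47/5) = 2925/6392
  n = 4: D(4) = 4(4 + 2/15) = 248/15; numerator = 4(2925/6392) - 2(1545/544) = -2895/752; a_4 = (-2895/752)/(248/15) = -43425/186496

r = 4/5; a_0 = 1; a_1 = 60/17; a_2 = 1545/544; a_3 = 2925/6392; a_4 = -43425/186496


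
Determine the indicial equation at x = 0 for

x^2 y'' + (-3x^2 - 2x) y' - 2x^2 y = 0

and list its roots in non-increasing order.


Divide by x^2 to reach normal form y'' + P_1(x) y' + P_2(x) y = 0 with P_1(x) = -3 - 2/x and P_2(x) = -2.
x = 0 is a singular point because the y'-coefficient -3 - 2/x has a pole at x = 0.
It is a regular singular point because x P_1(x) = p(x) = -3x - 2 and x^2 P_2(x) = q(x) = -2x^2 are polynomials, hence analytic at x = 0.
p(0) = -2,  q(0) = 0.
Indicial equation: r(r-1) + p(0) r + q(0) = 0, i.e. r^2 + (p(0) - 1) r + q(0) = 0, i.e. r^2 - 3 r = 0.
Discriminant: (-3)^2 - 4(0) = 9, so r = (3 ± 3)/2.
Solving: r_1 = 3, r_2 = 0.

indicial: r^2 - 3 r = 0; roots r_1 = 3, r_2 = 0


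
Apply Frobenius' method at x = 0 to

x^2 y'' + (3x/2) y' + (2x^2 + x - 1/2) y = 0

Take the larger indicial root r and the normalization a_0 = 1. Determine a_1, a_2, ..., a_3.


Write in Frobenius form y'' + (p(x)/x) y' + (q(x)/x^2) y = 0:
  p(x) = 3/2,  q(x) = 2x^2 + x - 1/2.
Indicial equation: r(r-1) + (3/2) r + (-1/2) = 0 -> roots r_1 = 1/2, r_2 = -1.
Take r = r_1 = 1/2. Let y(x) = x^r sum_{n>=0} a_n x^n with a_0 = 1.
Substitute y = x^r sum a_n x^n and match x^{r+n}. The recurrence is
  D(n) a_n + 1 a_{n-1} + 2 a_{n-2} = 0,  where D(n) = (r+n)(r+n-1) + (3/2)(r+n) + (-1/2).
  a_n = [-1 a_{n-1} - 2 a_{n-2}] / D(n).
Since the indicial polynomial factors as (r - r_1)(r - r_2), D(n) = (r_1 + n - r_1)(r_1 + n - r_2) = n(n + 3/2).
Evaluating step by step (a_0 = 1):
  n = 1: D(1) = 1(1 + 3/2) = 5/2; numerator = -1(1) = -1; a_1 = (-1)/(5/2) = -2/5
  n = 2: D(2) = 2(2 + 3/2) = 7; numerator = -1(-2/5) - 2(1) = -8/5; a_2 = (-8/5)/(7) = -8/35
  n = 3: D(3) = 3(3 + 3/2) = 27/2; numerator = -1(-8/35) - 2(-2/5) = 36/35; a_3 = (36/35)/(27/2) = 8/105

r = 1/2; a_0 = 1; a_1 = -2/5; a_2 = -8/35; a_3 = 8/105


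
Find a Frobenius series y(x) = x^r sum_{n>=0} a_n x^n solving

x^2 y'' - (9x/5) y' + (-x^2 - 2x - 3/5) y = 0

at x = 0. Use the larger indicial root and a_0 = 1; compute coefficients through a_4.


Write in Frobenius form y'' + (p(x)/x) y' + (q(x)/x^2) y = 0:
  p(x) = -9/5,  q(x) = -x^2 - 2x - 3/5.
Indicial equation: r(r-1) + (-9/5) r + (-3/5) = 0 -> roots r_1 = 3, r_2 = -1/5.
Take r = r_1 = 3. Let y(x) = x^r sum_{n>=0} a_n x^n with a_0 = 1.
Substitute y = x^r sum a_n x^n and match x^{r+n}. The recurrence is
  D(n) a_n - 2 a_{n-1} - 1 a_{n-2} = 0,  where D(n) = (r+n)(r+n-1) + (-9/5)(r+n) + (-3/5).
  a_n = [2 a_{n-1} + 1 a_{n-2}] / D(n).
Since the indicial polynomial factors as (r - r_1)(r - r_2), D(n) = (r_1 + n - r_1)(r_1 + n - r_2) = n(n + 16/5).
Evaluating step by step (a_0 = 1):
  n = 1: D(1) = 1(1 + 16/5) = 21/5; numerator = 2(1) = 2; a_1 = (2)/(21/5) = 10/21
  n = 2: D(2) = 2(2 + 16/5) = 52/5; numerator = 2(10/21) + 1(1) = 41/21; a_2 = (41/21)/(52/5) = 205/1092
  n = 3: D(3) = 3(3 + 16/5) = 93/5; numerator = 2(205/1092) + 1(10/21) = 155/182; a_3 = (155/182)/(93/5) = 25/546
  n = 4: D(4) = 4(4 + 16/5) = 144/5; numerator = 2(25/546) + 1(205/1092) = 305/1092; a_4 = (305/1092)/(144/5) = 1525/157248

r = 3; a_0 = 1; a_1 = 10/21; a_2 = 205/1092; a_3 = 25/546; a_4 = 1525/157248


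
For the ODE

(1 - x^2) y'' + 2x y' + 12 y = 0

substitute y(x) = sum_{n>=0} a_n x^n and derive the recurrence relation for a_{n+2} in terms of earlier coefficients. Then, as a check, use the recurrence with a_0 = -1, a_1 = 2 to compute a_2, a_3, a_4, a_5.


Substitute y = sum_n a_n x^n.
(1 - 1 x^2) y'' contributes (n+2)(n+1) a_{n+2} - n(n-1) a_n at x^n.
2 x y'(x) contributes 2 n a_n at x^n.
12 y(x) contributes 12 a_n at x^n.
Matching x^n: (n+2)(n+1) a_{n+2} + (-n(n-1) + 2 n + 12) a_n = 0.
Thus a_{n+2} = (n(n-1) - 2 n - 12) / ((n+1)(n+2)) * a_n.

Check with a_0 = -1, a_1 = 2 (apply the recurrence for n = 0, 1, 2, 3): a_0 = -1, a_1 = 2, a_2 = 6, a_3 = -14/3, a_4 = -7, a_5 = 14/5.

a_(n+2) = (n(n-1) - 2 n - 12) / ((n+1)(n+2)) * a_n; check: a_0 = -1, a_1 = 2, a_2 = 6, a_3 = -14/3, a_4 = -7, a_5 = 14/5


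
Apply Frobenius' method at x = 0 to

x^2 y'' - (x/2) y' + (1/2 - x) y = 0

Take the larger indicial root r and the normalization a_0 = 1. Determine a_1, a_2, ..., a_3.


Write in Frobenius form y'' + (p(x)/x) y' + (q(x)/x^2) y = 0:
  p(x) = -1/2,  q(x) = 1/2 - x.
Indicial equation: r(r-1) + (-1/2) r + (1/2) = 0 -> roots r_1 = 1, r_2 = 1/2.
Take r = r_1 = 1. Let y(x) = x^r sum_{n>=0} a_n x^n with a_0 = 1.
Substitute y = x^r sum a_n x^n and match x^{r+n}. The recurrence is
  D(n) a_n - 1 a_{n-1} = 0,  where D(n) = (r+n)(r+n-1) + (-1/2)(r+n) + (1/2).
  a_n = 1 / D(n) * a_{n-1}.
Since the indicial polynomial factors as (r - r_1)(r - r_2), D(n) = (r_1 + n - r_1)(r_1 + n - r_2) = n(n + 1/2).
Evaluating step by step (a_0 = 1):
  n = 1: D(1) = 1(1 + 1/2) = 3/2; numerator = 1(1) = 1; a_1 = (1)/(3/2) = 2/3
  n = 2: D(2) = 2(2 + 1/2) = 5; numerator = 1(2/3) = 2/3; a_2 = (2/3)/(5) = 2/15
  n = 3: D(3) = 3(3 + 1/2) = 21/2; numerator = 1(2/15) = 2/15; a_3 = (2/15)/(21/2) = 4/315

r = 1; a_0 = 1; a_1 = 2/3; a_2 = 2/15; a_3 = 4/315


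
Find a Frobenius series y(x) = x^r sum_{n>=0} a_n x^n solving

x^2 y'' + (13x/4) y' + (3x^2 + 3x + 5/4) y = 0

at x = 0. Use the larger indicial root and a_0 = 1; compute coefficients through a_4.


Write in Frobenius form y'' + (p(x)/x) y' + (q(x)/x^2) y = 0:
  p(x) = 13/4,  q(x) = 3x^2 + 3x + 5/4.
Indicial equation: r(r-1) + (13/4) r + (5/4) = 0 -> roots r_1 = -1, r_2 = -5/4.
Take r = r_1 = -1. Let y(x) = x^r sum_{n>=0} a_n x^n with a_0 = 1.
Substitute y = x^r sum a_n x^n and match x^{r+n}. The recurrence is
  D(n) a_n + 3 a_{n-1} + 3 a_{n-2} = 0,  where D(n) = (r+n)(r+n-1) + (13/4)(r+n) + (5/4).
  a_n = [-3 a_{n-1} - 3 a_{n-2}] / D(n).
Since the indicial polynomial factors as (r - r_1)(r - r_2), D(n) = (r_1 + n - r_1)(r_1 + n - r_2) = n(n + 1/4).
Evaluating step by step (a_0 = 1):
  n = 1: D(1) = 1(1 + 1/4) = 5/4; numerator = -3(1) = -3; a_1 = (-3)/(5/4) = -12/5
  n = 2: D(2) = 2(2 + 1/4) = 9/2; numerator = -3(-12/5) - 3(1) = 21/5; a_2 = (21/5)/(9/2) = 14/15
  n = 3: D(3) = 3(3 + 1/4) = 39/4; numerator = -3(14/15) - 3(-12/5) = 22/5; a_3 = (22/5)/(39/4) = 88/195
  n = 4: D(4) = 4(4 + 1/4) = 17; numerator = -3(88/195) - 3(14/15) = -54/13; a_4 = (-54/13)/(17) = -54/221

r = -1; a_0 = 1; a_1 = -12/5; a_2 = 14/15; a_3 = 88/195; a_4 = -54/221


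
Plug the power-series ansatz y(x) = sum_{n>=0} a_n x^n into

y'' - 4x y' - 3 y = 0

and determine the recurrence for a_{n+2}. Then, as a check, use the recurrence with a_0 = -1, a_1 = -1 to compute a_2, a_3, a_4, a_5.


Substitute y = sum_n a_n x^n.
y''(x) has coefficient (n+2)(n+1) a_{n+2} at x^n;
-4 x y'(x) has coefficient -4 n a_n at x^n (shift);
-3 y(x) has coefficient -3 a_n at x^n.
Matching x^n: (n+2)(n+1) a_{n+2} + (-4n - 3) a_n = 0.
Thus a_{n+2} = (4n + 3) / ((n+1)(n+2)) * a_n.

Check with a_0 = -1, a_1 = -1 (apply the recurrence for n = 0, 1, 2, 3): a_0 = -1, a_1 = -1, a_2 = -3/2, a_3 = -7/6, a_4 = -11/8, a_5 = -7/8.

a_(n+2) = (4n + 3) / ((n+1)(n+2)) * a_n; check: a_0 = -1, a_1 = -1, a_2 = -3/2, a_3 = -7/6, a_4 = -11/8, a_5 = -7/8


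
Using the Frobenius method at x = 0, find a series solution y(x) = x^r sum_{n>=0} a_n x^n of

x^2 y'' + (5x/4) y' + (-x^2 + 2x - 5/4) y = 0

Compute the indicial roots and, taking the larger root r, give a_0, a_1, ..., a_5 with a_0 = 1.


Write in Frobenius form y'' + (p(x)/x) y' + (q(x)/x^2) y = 0:
  p(x) = 5/4,  q(x) = -x^2 + 2x - 5/4.
Indicial equation: r(r-1) + (5/4) r + (-5/4) = 0 -> roots r_1 = 1, r_2 = -5/4.
Take r = r_1 = 1. Let y(x) = x^r sum_{n>=0} a_n x^n with a_0 = 1.
Substitute y = x^r sum a_n x^n and match x^{r+n}. The recurrence is
  D(n) a_n + 2 a_{n-1} - 1 a_{n-2} = 0,  where D(n) = (r+n)(r+n-1) + (5/4)(r+n) + (-5/4).
  a_n = [-2 a_{n-1} + 1 a_{n-2}] / D(n).
Since the indicial polynomial factors as (r - r_1)(r - r_2), D(n) = (r_1 + n - r_1)(r_1 + n - r_2) = n(n + 9/4).
Evaluating step by step (a_0 = 1):
  n = 1: D(1) = 1(1 + 9/4) = 13/4; numerator = -2(1) = -2; a_1 = (-2)/(13/4) = -8/13
  n = 2: D(2) = 2(2 + 9/4) = 17/2; numerator = -2(-8/13) + 1(1) = 29/13; a_2 = (29/13)/(17/2) = 58/221
  n = 3: D(3) = 3(3 + 9/4) = 63/4; numerator = -2(58/221) + 1(-8/13) = -252/221; a_3 = (-252/221)/(63/4) = -16/221
  n = 4: D(4) = 4(4 + 9/4) = 25; numerator = -2(-16/221) + 1(58/221) = 90/221; a_4 = (90/221)/(25) = 18/1105
  n = 5: D(5) = 5(5 + 9/4) = 145/4; numerator = -2(18/1105) + 1(-16/221) = -116/1105; a_5 = (-116/1105)/(145/4) = -16/5525

r = 1; a_0 = 1; a_1 = -8/13; a_2 = 58/221; a_3 = -16/221; a_4 = 18/1105; a_5 = -16/5525


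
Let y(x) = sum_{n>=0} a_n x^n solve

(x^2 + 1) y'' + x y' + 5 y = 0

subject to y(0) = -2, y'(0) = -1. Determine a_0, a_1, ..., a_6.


Ansatz: y(x) = sum_{n>=0} a_n x^n, so y'(x) = sum_{n>=1} n a_n x^(n-1) and y''(x) = sum_{n>=2} n(n-1) a_n x^(n-2).
Substitute into P(x) y'' + Q(x) y' + R(x) y = 0 with P(x) = x^2 + 1, Q(x) = x, R(x) = 5, and match powers of x.
Initial conditions: a_0 = -2, a_1 = -1.
Setting the coefficient of each power of x to zero and solving order by order (substituting the coefficients already found):
  x^0: 2 a_2 + 5 a_0 = 0  ->  2 a_2 = -5 a_0 = 10  ->  a_2 = 5
  x^1: 6 a_3 + 6 a_1 = 0  ->  6 a_3 = -6 a_1 = 6  ->  a_3 = 1
  x^2: 12 a_4 + 9 a_2 = 0  ->  12 a_4 = -9 a_2 = -45  ->  a_4 = -15/4
  x^3: 20 a_5 + 14 a_3 = 0  ->  20 a_5 = -14 a_3 = -14  ->  a_5 = -7/10
  x^4: 30 a_6 + 21 a_4 = 0  ->  30 a_6 = -21 a_4 = 315/4  ->  a_6 = 21/8
Truncated series: y(x) = -2 - x + 5 x^2 + x^3 - (15/4) x^4 - (7/10) x^5 + (21/8) x^6 + O(x^7).

a_0 = -2; a_1 = -1; a_2 = 5; a_3 = 1; a_4 = -15/4; a_5 = -7/10; a_6 = 21/8


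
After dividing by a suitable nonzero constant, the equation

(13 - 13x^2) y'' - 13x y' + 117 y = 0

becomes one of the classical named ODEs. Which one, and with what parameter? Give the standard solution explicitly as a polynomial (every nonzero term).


All three coefficients share the factor 13; dividing through by 13 gives  (1 - x^2) y'' - x y' + 9 y = 0.
This matches the Chebyshev equation (1 - x^2) y'' - x y' + n^2 y = 0 (note the -x y' term, not -2x y') with n^2 = 9, so n = 3; the polynomial solution is T_3(x).
With y = sum_k a_k x^k, matching x^k gives (k+2)(k+1) a_{k+2} = (k^2 - n^2) a_k = (k - 3)(k + 3) a_k. The right side vanishes at k = 3, so the series with the parity of 3 terminates at degree 3.
Standard normalization: leading coefficient of T_n is 2^(n-1), so a_3 = 2^2 = 4. Work downward with a_k = (k+1)(k+2) a_{k+2} / ((k - 3)(k + 3)):
  a_1 = (2)(3)(4) / ((1 - 3)(1 + 3)) = 24/(-8) = -3
Hence T_3(x) = 4 x^3 - 3 x.

T_3(x); series = 4 x^3 - 3 x


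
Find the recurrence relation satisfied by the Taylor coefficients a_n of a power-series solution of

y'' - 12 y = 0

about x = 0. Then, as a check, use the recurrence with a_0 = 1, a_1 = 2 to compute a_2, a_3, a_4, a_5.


Substitute y = sum_n a_n x^n into y'' + (const) y = 0.
y''(x) = sum_{n>=0} (n+2)(n+1) a_{n+2} x^n.
The ODE becomes sum_n [(n+2)(n+1) a_{n+2} - 12 a_n] x^n = 0.
Setting each coefficient to zero gives the recurrence:
  (n+2)(n+1) a_{n+2} - 12 a_n = 0,
  a_{n+2} = 12 / ((n+1)(n+2)) a_n.

Check with a_0 = 1, a_1 = 2 (apply the recurrence for n = 0, 1, 2, 3): a_0 = 1, a_1 = 2, a_2 = 6, a_3 = 4, a_4 = 6, a_5 = 12/5.

a_{n+2} = 12/((n+1)(n+2)) * a_n; check: a_0 = 1, a_1 = 2, a_2 = 6, a_3 = 4, a_4 = 6, a_5 = 12/5


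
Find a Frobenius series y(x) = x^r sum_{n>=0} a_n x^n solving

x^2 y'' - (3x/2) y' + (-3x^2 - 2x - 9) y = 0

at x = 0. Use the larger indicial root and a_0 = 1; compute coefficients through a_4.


Write in Frobenius form y'' + (p(x)/x) y' + (q(x)/x^2) y = 0:
  p(x) = -3/2,  q(x) = -3x^2 - 2x - 9.
Indicial equation: r(r-1) + (-3/2) r + (-9) = 0 -> roots r_1 = 9/2, r_2 = -2.
Take r = r_1 = 9/2. Let y(x) = x^r sum_{n>=0} a_n x^n with a_0 = 1.
Substitute y = x^r sum a_n x^n and match x^{r+n}. The recurrence is
  D(n) a_n - 2 a_{n-1} - 3 a_{n-2} = 0,  where D(n) = (r+n)(r+n-1) + (-3/2)(r+n) + (-9).
  a_n = [2 a_{n-1} + 3 a_{n-2}] / D(n).
Since the indicial polynomial factors as (r - r_1)(r - r_2), D(n) = (r_1 + n - r_1)(r_1 + n - r_2) = n(n + 13/2).
Evaluating step by step (a_0 = 1):
  n = 1: D(1) = 1(1 + 13/2) = 15/2; numerator = 2(1) = 2; a_1 = (2)/(15/2) = 4/15
  n = 2: D(2) = 2(2 + 13/2) = 17; numerator = 2(4/15) + 3(1) = 53/15; a_2 = (53/15)/(17) = 53/255
  n = 3: D(3) = 3(3 + 13/2) = 57/2; numerator = 2(53/255) + 3(4/15) = 62/51; a_3 = (62/51)/(57/2) = 124/2907
  n = 4: D(4) = 4(4 + 13/2) = 42; numerator = 2(124/2907) + 3(53/255) = 10303/14535; a_4 = (10303/14535)/(42) = 10303/610470

r = 9/2; a_0 = 1; a_1 = 4/15; a_2 = 53/255; a_3 = 124/2907; a_4 = 10303/610470


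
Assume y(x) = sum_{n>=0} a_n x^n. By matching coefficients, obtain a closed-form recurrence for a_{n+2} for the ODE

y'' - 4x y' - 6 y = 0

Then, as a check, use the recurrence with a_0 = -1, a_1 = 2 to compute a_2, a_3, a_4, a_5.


Substitute y = sum_n a_n x^n.
y''(x) has coefficient (n+2)(n+1) a_{n+2} at x^n;
-4 x y'(x) has coefficient -4 n a_n at x^n (shift);
-6 y(x) has coefficient -6 a_n at x^n.
Matching x^n: (n+2)(n+1) a_{n+2} + (-4n - 6) a_n = 0.
Thus a_{n+2} = (4n + 6) / ((n+1)(n+2)) * a_n.

Check with a_0 = -1, a_1 = 2 (apply the recurrence for n = 0, 1, 2, 3): a_0 = -1, a_1 = 2, a_2 = -3, a_3 = 10/3, a_4 = -7/2, a_5 = 3.

a_(n+2) = (4n + 6) / ((n+1)(n+2)) * a_n; check: a_0 = -1, a_1 = 2, a_2 = -3, a_3 = 10/3, a_4 = -7/2, a_5 = 3


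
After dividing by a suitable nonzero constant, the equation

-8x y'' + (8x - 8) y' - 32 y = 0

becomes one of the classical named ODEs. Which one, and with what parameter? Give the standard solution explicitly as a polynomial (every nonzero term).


All three coefficients share the factor -8; dividing through by -8 gives  x y'' + (1 - x) y' + 4 y = 0.
This matches the Laguerre equation x y'' + (1 - x) y' + n y = 0 with n = 4; the polynomial solution is L_4(x).
With y = sum_k a_k x^k, matching x^k gives (k+1)k a_{k+1} + (k+1) a_{k+1} - k a_k + n a_k = 0, i.e. (k+1)^2 a_{k+1} = (k - n) a_k = (k - 4) a_k. The right side vanishes at k = 4, so the series terminates at degree 4.
Standard normalization L_n(0) = 1 gives a_0 = 1. Work upward with a_{k+1} = (k - 4) a_k / (k+1)^2:
  a_1 = (0 - 4)(1) / 1^2 = -4/1 = -4
  a_2 = (1 - 4)(-4) / 2^2 = 12/4 = 3
  a_3 = (2 - 4)(3) / 3^2 = -6/9 = -2/3
  a_4 = (3 - 4)(-2/3) / 4^2 = (2/3)/16 = 1/24
Hence L_4(x) = x^4/24 - 2 x^3/3 + 3 x^2 - 4 x + 1.

L_4(x); series = x^4/24 - 2 x^3/3 + 3 x^2 - 4 x + 1


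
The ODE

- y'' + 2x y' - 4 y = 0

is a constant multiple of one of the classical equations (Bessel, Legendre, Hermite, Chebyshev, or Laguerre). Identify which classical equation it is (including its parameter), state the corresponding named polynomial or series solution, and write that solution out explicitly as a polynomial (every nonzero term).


All three coefficients share the factor -1; dividing through by -1 gives  y'' - 2x y' + 4 y = 0.
This matches the Hermite equation y'' - 2x y' + 2n y = 0 with 2n = 4, so n = 2; the polynomial solution is H_2(x).
With y = sum_k a_k x^k, matching x^k gives (k+2)(k+1) a_{k+2} = 2(k - n) a_k = 2(k - 2) a_k. The right side vanishes at k = 2, so the series with the parity of 2 terminates at degree 2.
Standard normalization: leading coefficient of H_n is 2^n, so a_2 = 2^2 = 4. Work downward with a_k = (k+1)(k+2) a_{k+2} / (2(k - n)):
  a_0 = (1)(2)(4) / (2(0 - 2)) = 8/(-4) = -2
Hence H_2(x) = 4 x^2 - 2.

H_2(x); series = 4 x^2 - 2


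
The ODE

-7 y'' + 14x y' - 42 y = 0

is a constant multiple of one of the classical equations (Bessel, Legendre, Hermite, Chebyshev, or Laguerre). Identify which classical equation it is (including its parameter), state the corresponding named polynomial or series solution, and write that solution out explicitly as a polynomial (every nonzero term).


All three coefficients share the factor -7; dividing through by -7 gives  y'' - 2x y' + 6 y = 0.
This matches the Hermite equation y'' - 2x y' + 2n y = 0 with 2n = 6, so n = 3; the polynomial solution is H_3(x).
With y = sum_k a_k x^k, matching x^k gives (k+2)(k+1) a_{k+2} = 2(k - n) a_k = 2(k - 3) a_k. The right side vanishes at k = 3, so the series with the parity of 3 terminates at degree 3.
Standard normalization: leading coefficient of H_n is 2^n, so a_3 = 2^3 = 8. Work downward with a_k = (k+1)(k+2) a_{k+2} / (2(k - n)):
  a_1 = (2)(3)(8) / (2(1 - 3)) = 48/(-4) = -12
Hence H_3(x) = 8 x^3 - 12 x.

H_3(x); series = 8 x^3 - 12 x


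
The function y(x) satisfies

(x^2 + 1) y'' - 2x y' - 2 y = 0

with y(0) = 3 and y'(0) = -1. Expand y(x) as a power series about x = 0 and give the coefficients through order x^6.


Ansatz: y(x) = sum_{n>=0} a_n x^n, so y'(x) = sum_{n>=1} n a_n x^(n-1) and y''(x) = sum_{n>=2} n(n-1) a_n x^(n-2).
Substitute into P(x) y'' + Q(x) y' + R(x) y = 0 with P(x) = x^2 + 1, Q(x) = -2x, R(x) = -2, and match powers of x.
Initial conditions: a_0 = 3, a_1 = -1.
Setting the coefficient of each power of x to zero and solving order by order (substituting the coefficients already found):
  x^0: 2 a_2 - 2 a_0 = 0  ->  2 a_2 = 2 a_0 = 6  ->  a_2 = 3
  x^1: 6 a_3 - 4 a_1 = 0  ->  6 a_3 = 4 a_1 = -4  ->  a_3 = -2/3
  x^2: 12 a_4 - 4 a_2 = 0  ->  12 a_4 = 4 a_2 = 12  ->  a_4 = 1
  x^3: 20 a_5 - 2 a_3 = 0  ->  20 a_5 = 2 a_3 = -4/3  ->  a_5 = -1/15
  x^4: 30 a_6 + 2 a_4 = 0  ->  30 a_6 = -2 a_4 = -2  ->  a_6 = -1/15
Truncated series: y(x) = 3 - x + 3 x^2 - (2/3) x^3 + x^4 - (1/15) x^5 - (1/15) x^6 + O(x^7).

a_0 = 3; a_1 = -1; a_2 = 3; a_3 = -2/3; a_4 = 1; a_5 = -1/15; a_6 = -1/15
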